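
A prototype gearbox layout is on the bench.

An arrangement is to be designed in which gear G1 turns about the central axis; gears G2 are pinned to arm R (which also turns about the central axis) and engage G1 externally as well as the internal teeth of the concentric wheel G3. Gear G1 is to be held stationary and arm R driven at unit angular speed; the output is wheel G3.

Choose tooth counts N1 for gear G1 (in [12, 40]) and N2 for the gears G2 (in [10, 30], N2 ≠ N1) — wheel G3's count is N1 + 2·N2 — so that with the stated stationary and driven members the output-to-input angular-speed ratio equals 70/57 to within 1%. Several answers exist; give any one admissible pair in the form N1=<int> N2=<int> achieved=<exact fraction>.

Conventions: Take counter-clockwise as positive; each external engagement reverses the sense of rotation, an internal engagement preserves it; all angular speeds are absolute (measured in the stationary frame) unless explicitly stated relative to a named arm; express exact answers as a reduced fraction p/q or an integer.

N1=13 N2=22 achieved=70/57

planetary set to be sized for 70/57 (Willis relation)
Willis with ω_sun = 0: ω_ring/ω_arm = (N1+N3)/N3; set equal to 70/57  ⇒  N3/N1 = 1/(70/57 − 1) = 57/13
N3 = N1 + 2·N2  ⇒  N2/N1 = (N3/N1 − 1)/2 = (57/13 − 1)/2 = 22/13
smallest multiple with N1 ≥ 12 and N2 ≥ 10: k = 1  ⇒  N1 = 1·13 = 13, N2 = 1·22 = 22 (N1 ≤ 40, N2 ≤ 30, N2 ≠ N1 ✓), N3 = 13 + 2·22 = 57
check: (N1+N3)/N3 with N1 = 13, N3 = 57 gives 70/57; |achieved − target| = 0 ≤ 7/570 ✓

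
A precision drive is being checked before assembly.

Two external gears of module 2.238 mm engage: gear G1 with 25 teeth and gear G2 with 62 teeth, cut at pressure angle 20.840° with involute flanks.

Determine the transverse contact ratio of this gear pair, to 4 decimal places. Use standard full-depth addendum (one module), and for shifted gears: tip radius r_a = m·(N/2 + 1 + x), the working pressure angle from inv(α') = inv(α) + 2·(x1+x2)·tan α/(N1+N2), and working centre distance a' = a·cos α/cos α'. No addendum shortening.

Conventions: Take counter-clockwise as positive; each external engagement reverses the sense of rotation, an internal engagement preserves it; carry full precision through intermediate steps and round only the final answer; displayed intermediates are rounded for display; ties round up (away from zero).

single-mesh involute tooth geometry (25T engaging 62T at module 2.238)
base radii: r_b1 = 26.144807, r_b2 = 64.839120
tip radii: r_a1 = 30.213000, r_a2 = 71.616000
no profile shift: α' = α, a' = a
action lengths: √(r_a1²−r_b1²) = 15.141812, √(r_a2²−r_b2²) = 30.409537
base pitch p_b = π·m·cos α = 6.570907
CR = (15.141812 + 30.409537 − 97.353000·sin 20.84000°)/6.570907 = 1.661429
contact ratio ≈ 1.6614

1.6614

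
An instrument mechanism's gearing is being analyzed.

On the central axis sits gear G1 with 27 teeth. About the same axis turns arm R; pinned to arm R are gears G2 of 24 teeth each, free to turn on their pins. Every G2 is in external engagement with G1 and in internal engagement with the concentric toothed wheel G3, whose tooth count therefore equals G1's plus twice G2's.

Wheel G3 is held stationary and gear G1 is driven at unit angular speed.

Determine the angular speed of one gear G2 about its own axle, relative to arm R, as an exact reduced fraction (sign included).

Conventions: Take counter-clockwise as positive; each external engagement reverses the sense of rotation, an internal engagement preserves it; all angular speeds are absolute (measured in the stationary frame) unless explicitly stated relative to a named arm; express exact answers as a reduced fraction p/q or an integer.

planetary set (27T centre, 24T on arm, 75T internal) — Willis relation
ring teeth: 27 + 2·24 = 75
27(ω_sun−ω_arm) = −75(ω_ring−ω_arm),  ω_ring = 0, ω_sun = 1
27(1−ω_arm) = −75(0−ω_arm)  ⇒  102·ω_arm = 27  ⇒  ω_arm = 9/34
sun–planet mesh: 27·(1−9/34) = −24·(ω_p−ω_arm)  ⇒  ω_p−ω_arm = -225/272
exact speed ratio = -225/272

-225/272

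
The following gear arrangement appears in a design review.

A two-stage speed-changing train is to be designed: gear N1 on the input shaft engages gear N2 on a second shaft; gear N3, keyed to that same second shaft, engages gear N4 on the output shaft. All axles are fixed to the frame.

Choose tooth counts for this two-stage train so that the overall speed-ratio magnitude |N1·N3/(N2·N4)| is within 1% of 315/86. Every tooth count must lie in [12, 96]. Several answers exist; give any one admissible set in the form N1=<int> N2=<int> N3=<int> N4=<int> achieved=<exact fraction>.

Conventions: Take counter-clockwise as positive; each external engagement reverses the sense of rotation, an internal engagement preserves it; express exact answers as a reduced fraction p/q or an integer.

N1=21 N2=12 N3=90 N4=43 achieved=315/86

class = fixed-axis compound train [2-stage, 315/86 wanted]
target = 315/86 in lowest terms: an exact hit needs N1·N3 = k·315 and N2·N4 = k·86 for one integer k, every count in [12, 96]; additionally prefer no 1:1 stage (N1 ≠ N2, N3 ≠ N4)
k = 1…5: no 1:1-free in-range split of k·315 and k·86 into factor pairs; take k = 6
k = 6: N1·N3 = 1890 = 21·90, N2·N4 = 516 = 12·43
achieved = 21·90/(12·43) = 315/86; |achieved − target| = 0 ≤ 63/1720 ✓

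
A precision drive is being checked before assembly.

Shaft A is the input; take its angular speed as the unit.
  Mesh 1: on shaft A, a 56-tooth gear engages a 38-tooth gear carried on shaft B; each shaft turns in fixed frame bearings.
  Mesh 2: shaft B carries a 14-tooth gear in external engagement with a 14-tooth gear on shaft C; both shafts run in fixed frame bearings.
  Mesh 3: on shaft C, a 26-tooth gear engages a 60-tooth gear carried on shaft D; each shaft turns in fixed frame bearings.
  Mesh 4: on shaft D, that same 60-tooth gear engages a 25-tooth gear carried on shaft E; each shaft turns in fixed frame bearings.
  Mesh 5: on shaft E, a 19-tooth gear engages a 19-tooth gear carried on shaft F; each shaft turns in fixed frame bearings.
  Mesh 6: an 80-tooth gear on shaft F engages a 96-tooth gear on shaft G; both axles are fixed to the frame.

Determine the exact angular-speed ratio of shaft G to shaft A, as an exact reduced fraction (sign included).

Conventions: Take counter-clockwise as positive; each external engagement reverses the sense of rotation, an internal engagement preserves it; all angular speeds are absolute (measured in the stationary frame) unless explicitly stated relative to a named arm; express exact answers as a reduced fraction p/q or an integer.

class = fixed-axis compound train [6 meshes; 6 ratios multiply, 6 sense flips]
mesh 1 [56T→38T]: running ratio 28/19, sense −
mesh 2 [14T→14T]: running ratio 28/19, sense +
mesh 3 [26T→60T]: running ratio 182/285, sense −
mesh 4 [60T→25T]: running ratio 728/475, sense +
mesh 5 [19T→19T]: running ratio 728/475, sense −
mesh 6 [80T→96T]: running ratio 364/285, sense +
ω_out/ω_in = 364/285

364/285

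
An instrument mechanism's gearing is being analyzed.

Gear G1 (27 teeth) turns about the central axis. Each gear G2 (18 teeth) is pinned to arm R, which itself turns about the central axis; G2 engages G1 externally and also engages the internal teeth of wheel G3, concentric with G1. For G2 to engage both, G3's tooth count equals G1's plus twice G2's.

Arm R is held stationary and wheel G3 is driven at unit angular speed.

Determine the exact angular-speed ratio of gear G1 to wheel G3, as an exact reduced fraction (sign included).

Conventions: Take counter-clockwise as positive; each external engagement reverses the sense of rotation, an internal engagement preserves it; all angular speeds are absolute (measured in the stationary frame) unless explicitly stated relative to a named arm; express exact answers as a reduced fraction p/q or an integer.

class = planetary set [G3 = 27+2·18 = 63; Willis about the carrier]
ring teeth: 27 + 2·18 = 63
27(ω_sun−ω_arm) = −63(ω_ring−ω_arm),  ω_arm = 0, ω_ring = 1
ω_sun = 0 − (63/27)(1−0) = -7/3
ω_out/ω_in = -7/3

-7/3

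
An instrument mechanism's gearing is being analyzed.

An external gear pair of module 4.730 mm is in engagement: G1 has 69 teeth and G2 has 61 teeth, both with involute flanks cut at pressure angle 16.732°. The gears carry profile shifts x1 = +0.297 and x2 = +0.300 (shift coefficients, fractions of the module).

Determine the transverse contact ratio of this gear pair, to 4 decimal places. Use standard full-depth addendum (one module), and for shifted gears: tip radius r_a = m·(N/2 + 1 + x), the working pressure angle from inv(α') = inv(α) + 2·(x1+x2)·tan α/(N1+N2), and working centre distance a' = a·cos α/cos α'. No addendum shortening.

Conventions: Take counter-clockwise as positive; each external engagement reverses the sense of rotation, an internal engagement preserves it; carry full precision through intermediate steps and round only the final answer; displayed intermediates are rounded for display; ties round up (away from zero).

1.9092

recognized (one external pair, fixed centres): single-mesh tooth geometry, m = 4.730, N1 = 69, N2 = 61
base radii: r_b1 = 156.276049, r_b2 = 138.157087
tip radii: r_a1 = 169.319810, r_a2 = 150.414000
inv(α') = inv(16.732°) + 2·(+0.297+0.300)·tan α/(69+61) = 0.01135587  ⇒  α' = 18.31714°
a' = a·cos α / cos α' = 307.4500·cos 16.732°/cos 18.31714° = 310.147858
action lengths: √(r_a1²−r_b1²) = 65.168968, √(r_a2²−r_b2²) = 59.472604
base pitch p_b = π·m·cos α = 14.230600
CR = (65.168968 + 59.472604 − 310.147858·sin 18.31714°)/14.230600 = 1.909225
contact ratio ≈ 1.9092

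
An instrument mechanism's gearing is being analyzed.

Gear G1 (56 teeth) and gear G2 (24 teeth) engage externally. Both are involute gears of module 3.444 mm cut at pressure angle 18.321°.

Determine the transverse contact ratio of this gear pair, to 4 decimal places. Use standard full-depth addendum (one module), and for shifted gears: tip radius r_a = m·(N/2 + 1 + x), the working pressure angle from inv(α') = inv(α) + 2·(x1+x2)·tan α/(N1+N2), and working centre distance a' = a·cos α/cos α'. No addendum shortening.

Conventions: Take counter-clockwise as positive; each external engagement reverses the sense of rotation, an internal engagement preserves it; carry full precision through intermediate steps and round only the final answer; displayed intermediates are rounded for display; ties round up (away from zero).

recognized (one external pair, fixed centres): single-mesh tooth geometry, m = 3.444, N1 = 56, N2 = 24
base radii: r_b1 = 91.543894, r_b2 = 39.233097
tip radii: r_a1 = 99.876000, r_a2 = 44.772000
no profile shift: α' = α, a' = a
action lengths: √(r_a1²−r_b1²) = 39.936586, √(r_a2²−r_b2²) = 21.570722
base pitch p_b = π·m·cos α = 10.271201
CR = (39.936586 + 21.570722 − 137.760000·sin 18.32100°)/10.271201 = 1.772312
contact ratio ≈ 1.7723

1.7723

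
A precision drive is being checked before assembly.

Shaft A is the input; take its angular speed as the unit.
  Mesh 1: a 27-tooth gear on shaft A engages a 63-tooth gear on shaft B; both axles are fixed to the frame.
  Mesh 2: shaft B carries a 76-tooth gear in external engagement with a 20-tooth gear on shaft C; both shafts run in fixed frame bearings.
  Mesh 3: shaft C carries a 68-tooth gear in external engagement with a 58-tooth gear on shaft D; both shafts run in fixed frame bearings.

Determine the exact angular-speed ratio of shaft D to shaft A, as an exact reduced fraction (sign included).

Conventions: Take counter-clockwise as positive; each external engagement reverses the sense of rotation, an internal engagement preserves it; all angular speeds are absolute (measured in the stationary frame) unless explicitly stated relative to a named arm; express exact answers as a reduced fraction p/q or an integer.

-1938/1015

class = fixed-axis compound train [3 meshes; 3 ratios multiply, 3 sense flips]
mesh 1 [27T→63T]: running ratio 3/7, sense −
mesh 2 [76T→20T]: running ratio 57/35, sense +
mesh 3 [68T→58T]: running ratio 1938/1015, sense −
ω_out/ω_in = -1938/1015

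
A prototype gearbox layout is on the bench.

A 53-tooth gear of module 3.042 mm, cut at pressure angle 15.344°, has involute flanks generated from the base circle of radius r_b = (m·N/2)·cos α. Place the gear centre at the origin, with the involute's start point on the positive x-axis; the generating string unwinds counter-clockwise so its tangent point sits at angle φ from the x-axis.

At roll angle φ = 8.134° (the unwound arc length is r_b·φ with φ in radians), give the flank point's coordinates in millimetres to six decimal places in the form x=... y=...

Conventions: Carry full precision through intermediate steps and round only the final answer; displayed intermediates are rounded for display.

single-mesh involute tooth geometry (53T wheel at module 3.042)
pitch radius r_p = m·N/2 = 3.042·53/2 = 80.613000
base radius r_b = r_p·cos α = 80.613000·cos 15.344° = 77.739509
roll angle φ = 8.134° = 0.14196508 rad
x = r_b·(cos φ + φ·sin φ) = 78.518950
y = r_b·(sin φ − φ·cos φ) = 0.073993

x=78.518950 y=0.073993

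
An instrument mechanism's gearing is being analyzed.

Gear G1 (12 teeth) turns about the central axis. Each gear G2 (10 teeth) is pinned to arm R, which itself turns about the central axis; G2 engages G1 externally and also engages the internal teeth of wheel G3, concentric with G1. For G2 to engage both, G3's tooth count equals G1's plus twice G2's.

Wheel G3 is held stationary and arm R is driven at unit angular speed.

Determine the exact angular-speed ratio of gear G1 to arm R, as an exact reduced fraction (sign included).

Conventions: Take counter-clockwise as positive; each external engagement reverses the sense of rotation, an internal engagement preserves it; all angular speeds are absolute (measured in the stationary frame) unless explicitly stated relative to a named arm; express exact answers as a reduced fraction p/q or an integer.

11/3

planetary set (12T centre, 10T on arm, 32T internal) — Willis relation
ring teeth: 12 + 2·10 = 32
12(ω_sun−ω_arm) = −32(ω_ring−ω_arm),  ω_ring = 0, ω_arm = 1
ω_sun = 1 − (32/12)(0−1) = 11/3
ω_out/ω_in = 11/3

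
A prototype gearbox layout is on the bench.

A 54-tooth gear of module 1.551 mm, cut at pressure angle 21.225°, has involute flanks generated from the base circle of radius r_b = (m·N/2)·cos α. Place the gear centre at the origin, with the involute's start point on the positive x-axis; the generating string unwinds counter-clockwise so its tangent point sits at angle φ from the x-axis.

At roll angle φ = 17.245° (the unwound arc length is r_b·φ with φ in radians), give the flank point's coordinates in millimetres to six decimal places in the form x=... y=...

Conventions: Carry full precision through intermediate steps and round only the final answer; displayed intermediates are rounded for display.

x=40.764622 y=0.351585

class = single-mesh tooth geometry [base-circle involute, m = 1.551, 54T]
pitch radius r_p = m·N/2 = 1.551·54/2 = 41.877000
base radius r_b = r_p·cos α = 41.877000·cos 21.225° = 39.036312
roll angle φ = 17.245° = 0.30098203 rad
x = r_b·(cos φ + φ·sin φ) = 40.764622
y = r_b·(sin φ − φ·cos φ) = 0.351585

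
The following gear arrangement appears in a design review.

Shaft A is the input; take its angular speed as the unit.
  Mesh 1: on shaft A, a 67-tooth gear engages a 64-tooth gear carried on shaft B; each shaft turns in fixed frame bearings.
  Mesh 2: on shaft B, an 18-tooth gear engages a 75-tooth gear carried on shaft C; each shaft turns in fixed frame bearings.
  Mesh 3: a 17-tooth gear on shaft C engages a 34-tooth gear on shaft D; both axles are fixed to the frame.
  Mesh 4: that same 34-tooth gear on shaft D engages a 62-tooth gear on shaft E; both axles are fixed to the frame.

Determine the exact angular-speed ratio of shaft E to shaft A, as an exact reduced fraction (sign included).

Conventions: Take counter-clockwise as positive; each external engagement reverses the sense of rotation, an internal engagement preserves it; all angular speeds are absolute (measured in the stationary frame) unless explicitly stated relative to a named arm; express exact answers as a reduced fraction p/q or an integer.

class = fixed-axis compound train [4 meshes; 4 ratios multiply, 4 sense flips]
mesh 1 [67T→64T]: running ratio 67/64, sense −
mesh 2 [18T→75T]: running ratio 201/800, sense +
mesh 3 [17T→34T]: running ratio 201/1600, sense −
mesh 4 [34T→62T]: running ratio 3417/49600, sense +
ω_out/ω_in = 3417/49600

3417/49600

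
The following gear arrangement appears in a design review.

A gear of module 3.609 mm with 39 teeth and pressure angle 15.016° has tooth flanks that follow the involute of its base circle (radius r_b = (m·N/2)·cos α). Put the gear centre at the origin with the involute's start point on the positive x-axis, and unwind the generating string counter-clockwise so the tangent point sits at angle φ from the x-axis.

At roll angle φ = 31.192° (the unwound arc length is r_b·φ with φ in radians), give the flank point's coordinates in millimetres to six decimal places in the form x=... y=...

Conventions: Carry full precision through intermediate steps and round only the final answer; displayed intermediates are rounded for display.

topology: single-mesh involute geometry — m = 3.609, N = 39
pitch radius r_p = m·N/2 = 3.609·39/2 = 70.375500
base radius r_b = r_p·cos α = 70.375500·cos 15.016° = 67.972424
roll angle φ = 31.192° = 0.54440310 rad
x = r_b·(cos φ + φ·sin φ) = 77.310956
y = r_b·(sin φ − φ·cos φ) = 3.548517

x=77.310956 y=3.548517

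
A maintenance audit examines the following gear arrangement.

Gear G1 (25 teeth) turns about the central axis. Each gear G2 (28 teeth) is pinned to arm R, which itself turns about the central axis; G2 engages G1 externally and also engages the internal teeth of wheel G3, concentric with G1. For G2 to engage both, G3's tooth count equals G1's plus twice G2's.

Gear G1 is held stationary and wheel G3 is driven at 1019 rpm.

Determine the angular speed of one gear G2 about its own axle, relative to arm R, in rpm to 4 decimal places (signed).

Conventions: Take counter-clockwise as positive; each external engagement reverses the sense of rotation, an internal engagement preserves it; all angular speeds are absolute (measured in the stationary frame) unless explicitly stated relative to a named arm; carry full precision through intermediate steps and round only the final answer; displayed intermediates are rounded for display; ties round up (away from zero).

+695.2409 rpm

class = planetary set [G3 = 25+2·28 = 81; Willis about the carrier]
normalise by the input: solve with ω_ring = 1, then scale by 1019 rpm
ring teeth: 25 + 2·28 = 81
25(ω_sun−ω_arm) = −81(ω_ring−ω_arm),  ω_sun = 0, ω_ring = 1
25(0−ω_arm) = −81(1−ω_arm)  ⇒  106·ω_arm = 81  ⇒  ω_arm = 81/106
sun–planet mesh: 25·(0−81/106) = −28·(ω_p−ω_arm)  ⇒  ω_p−ω_arm = 2025/2968
scale: ω_p−ω_arm = 2025/2968 × 1019 rpm = +695.2409 rpm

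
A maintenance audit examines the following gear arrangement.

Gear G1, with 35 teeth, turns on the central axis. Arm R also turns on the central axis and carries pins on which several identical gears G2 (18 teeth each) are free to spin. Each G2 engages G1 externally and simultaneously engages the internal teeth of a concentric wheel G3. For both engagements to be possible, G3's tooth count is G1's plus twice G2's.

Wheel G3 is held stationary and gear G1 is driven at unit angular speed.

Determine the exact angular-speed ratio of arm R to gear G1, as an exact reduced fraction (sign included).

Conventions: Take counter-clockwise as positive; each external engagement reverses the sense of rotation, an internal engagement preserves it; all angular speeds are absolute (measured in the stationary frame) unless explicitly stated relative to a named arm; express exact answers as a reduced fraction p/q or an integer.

planetary set (35T centre, 18T on arm, 71T internal) — Willis relation
ring teeth: 35 + 2·18 = 71
35(ω_sun−ω_arm) = −71(ω_ring−ω_arm),  ω_ring = 0, ω_sun = 1
35(1−ω_arm) = −71(0−ω_arm)  ⇒  106·ω_arm = 35  ⇒  ω_arm = 35/106
ω_out/ω_in = 35/106

35/106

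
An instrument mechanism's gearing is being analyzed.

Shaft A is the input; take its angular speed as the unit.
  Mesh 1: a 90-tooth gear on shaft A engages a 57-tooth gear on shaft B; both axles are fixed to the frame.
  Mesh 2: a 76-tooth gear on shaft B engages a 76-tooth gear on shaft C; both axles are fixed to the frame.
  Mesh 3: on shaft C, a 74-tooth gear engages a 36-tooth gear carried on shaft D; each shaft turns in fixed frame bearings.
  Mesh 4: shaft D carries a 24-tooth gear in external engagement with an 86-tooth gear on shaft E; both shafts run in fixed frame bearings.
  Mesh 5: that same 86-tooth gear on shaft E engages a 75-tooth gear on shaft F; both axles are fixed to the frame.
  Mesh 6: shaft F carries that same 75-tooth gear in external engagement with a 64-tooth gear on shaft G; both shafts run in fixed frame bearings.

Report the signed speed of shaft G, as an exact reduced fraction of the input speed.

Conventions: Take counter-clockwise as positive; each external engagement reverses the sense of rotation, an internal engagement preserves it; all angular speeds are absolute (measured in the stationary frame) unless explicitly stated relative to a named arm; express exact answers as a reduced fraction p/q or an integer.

185/152

6-mesh fixed-axis compound train (all bearings frame-fixed)
mesh 1 [90T→57T]: |ω|/ω_in = 1×90/57 = 30/19, sense flips to −
mesh 2 [76T→76T]: |ω|/ω_in = (30/19)×76/76 = 30/19, sense flips to +
mesh 3 [74T→36T]: |ω|/ω_in = (30/19)×74/36 = 185/57, sense flips to −
mesh 4 [24T→86T]: |ω|/ω_in = (185/57)×24/86 = 740/817, sense flips to +
mesh 5 [86T→75T]: |ω|/ω_in = (740/817)×86/75 = 296/285, sense flips to −
mesh 6 [75T→64T]: |ω|/ω_in = (296/285)×75/64 = 185/152, sense flips to +
signed output speed (× input speed) = 185/152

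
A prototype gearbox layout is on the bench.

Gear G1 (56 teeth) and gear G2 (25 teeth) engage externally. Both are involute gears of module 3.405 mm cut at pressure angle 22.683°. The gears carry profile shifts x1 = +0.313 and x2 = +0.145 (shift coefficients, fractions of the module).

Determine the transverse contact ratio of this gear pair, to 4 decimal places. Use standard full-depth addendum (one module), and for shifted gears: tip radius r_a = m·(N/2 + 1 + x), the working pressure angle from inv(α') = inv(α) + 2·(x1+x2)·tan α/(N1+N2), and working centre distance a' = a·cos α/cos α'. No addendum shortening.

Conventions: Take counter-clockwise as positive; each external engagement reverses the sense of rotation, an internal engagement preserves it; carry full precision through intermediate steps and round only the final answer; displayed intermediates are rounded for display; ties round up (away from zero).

1.5200

single-mesh involute tooth geometry (56T engaging 25T at module 3.405)
base radii: r_b1 = 87.965694, r_b2 = 39.270399
tip radii: r_a1 = 99.810765, r_a2 = 46.461225
inv(α') = inv(22.683°) + 2·(+0.313+0.145)·tan α/(56+25) = 0.02679401  ⇒  α' = 24.12767°
a' = a·cos α / cos α' = 137.9025·cos 22.683°/cos 24.12767° = 139.415898
action lengths: √(r_a1²−r_b1²) = 47.161695, √(r_a2²−r_b2²) = 24.829039
base pitch p_b = π·m·cos α = 9.869728
CR = (47.161695 + 24.829039 − 139.415898·sin 24.12767°)/9.869728 = 1.519954
contact ratio ≈ 1.5200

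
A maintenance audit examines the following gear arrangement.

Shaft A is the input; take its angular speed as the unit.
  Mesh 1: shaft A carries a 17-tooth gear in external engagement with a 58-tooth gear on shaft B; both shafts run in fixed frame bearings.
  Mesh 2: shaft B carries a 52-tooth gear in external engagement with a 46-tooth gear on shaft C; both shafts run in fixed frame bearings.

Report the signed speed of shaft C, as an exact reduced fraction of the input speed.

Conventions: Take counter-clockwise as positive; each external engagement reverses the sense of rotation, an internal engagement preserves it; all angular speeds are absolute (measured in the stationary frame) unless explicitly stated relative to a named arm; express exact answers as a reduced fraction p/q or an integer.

2-mesh fixed-axis compound train (all bearings frame-fixed)
mesh 1 [17T→58T]: |ω|/ω_in = 1×17/58 = 17/58, sense flips to −
mesh 2 [52T→46T]: |ω|/ω_in = (17/58)×52/46 = 221/667, sense flips to +
signed output speed (× input speed) = 221/667

221/667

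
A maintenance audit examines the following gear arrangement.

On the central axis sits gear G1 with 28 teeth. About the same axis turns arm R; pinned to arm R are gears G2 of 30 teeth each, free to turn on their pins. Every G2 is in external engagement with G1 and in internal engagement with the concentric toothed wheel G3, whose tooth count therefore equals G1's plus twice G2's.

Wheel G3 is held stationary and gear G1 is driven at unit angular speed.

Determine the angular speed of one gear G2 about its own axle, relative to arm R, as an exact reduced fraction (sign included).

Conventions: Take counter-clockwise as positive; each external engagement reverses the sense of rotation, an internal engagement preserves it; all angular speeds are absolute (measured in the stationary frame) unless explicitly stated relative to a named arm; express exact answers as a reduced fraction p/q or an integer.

-308/435

recognized (axles ride arm R): planetary set, 28/30/88 teeth
ring teeth: 28 + 2·30 = 88
28(ω_sun−ω_arm) = −88(ω_ring−ω_arm),  ω_ring = 0, ω_sun = 1
28(1−ω_arm) = −88(0−ω_arm)  ⇒  116·ω_arm = 28  ⇒  ω_arm = 7/29
sun–planet mesh: 28·(1−7/29) = −30·(ω_p−ω_arm)  ⇒  ω_p−ω_arm = -308/435
exact speed ratio = -308/435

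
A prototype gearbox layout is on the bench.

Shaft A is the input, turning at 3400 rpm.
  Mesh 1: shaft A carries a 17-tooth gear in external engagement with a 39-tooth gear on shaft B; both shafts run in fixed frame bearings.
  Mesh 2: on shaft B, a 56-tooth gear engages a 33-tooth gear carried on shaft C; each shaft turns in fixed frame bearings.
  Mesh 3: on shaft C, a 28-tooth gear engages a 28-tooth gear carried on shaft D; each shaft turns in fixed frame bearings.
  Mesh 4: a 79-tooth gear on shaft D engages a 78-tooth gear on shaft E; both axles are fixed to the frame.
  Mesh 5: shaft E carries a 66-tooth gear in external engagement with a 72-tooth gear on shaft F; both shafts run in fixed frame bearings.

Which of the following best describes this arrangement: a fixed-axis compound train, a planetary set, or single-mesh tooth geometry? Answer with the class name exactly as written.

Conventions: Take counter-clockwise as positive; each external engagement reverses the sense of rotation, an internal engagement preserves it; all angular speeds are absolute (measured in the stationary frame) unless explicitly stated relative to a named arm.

recognized (6 fixed axles, 5 meshes): fixed-axis compound train
classification: fixed-axis compound train

fixed-axis compound train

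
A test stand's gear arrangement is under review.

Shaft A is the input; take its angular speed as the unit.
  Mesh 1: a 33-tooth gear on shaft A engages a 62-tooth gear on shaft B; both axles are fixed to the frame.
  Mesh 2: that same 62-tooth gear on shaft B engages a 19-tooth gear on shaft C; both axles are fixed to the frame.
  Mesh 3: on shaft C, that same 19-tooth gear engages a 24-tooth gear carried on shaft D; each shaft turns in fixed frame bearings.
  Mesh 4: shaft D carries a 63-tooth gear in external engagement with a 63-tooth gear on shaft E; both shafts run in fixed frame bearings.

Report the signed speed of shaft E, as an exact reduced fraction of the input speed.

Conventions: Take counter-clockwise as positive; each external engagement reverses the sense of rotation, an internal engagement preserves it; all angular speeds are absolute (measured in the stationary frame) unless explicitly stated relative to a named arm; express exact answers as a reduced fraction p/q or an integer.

11/8

4-mesh fixed-axis compound train (all bearings frame-fixed)
mesh 1 [33T→62T]: |ω|/ω_in = 1×33/62 = 33/62, sense flips to −
mesh 2 [62T→19T]: |ω|/ω_in = (33/62)×62/19 = 33/19, sense flips to +
mesh 3 [19T→24T]: |ω|/ω_in = (33/19)×19/24 = 11/8, sense flips to −
mesh 4 [63T→63T]: |ω|/ω_in = (11/8)×63/63 = 11/8, sense flips to +
signed output speed (× input speed) = 11/8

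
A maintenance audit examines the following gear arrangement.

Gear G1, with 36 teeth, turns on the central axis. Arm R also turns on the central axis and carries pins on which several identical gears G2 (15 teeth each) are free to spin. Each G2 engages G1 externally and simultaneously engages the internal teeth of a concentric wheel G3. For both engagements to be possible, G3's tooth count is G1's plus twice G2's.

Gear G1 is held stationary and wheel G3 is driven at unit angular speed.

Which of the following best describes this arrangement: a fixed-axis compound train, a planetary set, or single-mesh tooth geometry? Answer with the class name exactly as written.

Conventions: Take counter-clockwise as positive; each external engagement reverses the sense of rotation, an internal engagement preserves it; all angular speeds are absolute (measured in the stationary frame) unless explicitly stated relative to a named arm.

planetary set

planetary set (36T centre, 15T on arm, 66T internal) — Willis relation
classification: planetary set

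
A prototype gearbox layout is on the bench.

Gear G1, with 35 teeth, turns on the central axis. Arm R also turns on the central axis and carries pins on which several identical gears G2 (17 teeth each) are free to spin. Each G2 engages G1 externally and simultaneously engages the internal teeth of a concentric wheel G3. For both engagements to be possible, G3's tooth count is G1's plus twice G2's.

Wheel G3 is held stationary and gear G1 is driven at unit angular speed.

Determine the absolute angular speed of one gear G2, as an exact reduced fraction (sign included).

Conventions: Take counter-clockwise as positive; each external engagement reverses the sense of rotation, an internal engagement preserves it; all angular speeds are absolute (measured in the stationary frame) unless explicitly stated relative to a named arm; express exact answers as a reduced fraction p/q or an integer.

topology: planetary set — G1 35T / G2 17T / G3 69T, arm = carrier (Willis)
ring teeth: 35 + 2·17 = 69
35(ω_sun−ω_arm) = −69(ω_ring−ω_arm),  ω_ring = 0, ω_sun = 1
35(1−ω_arm) = −69(0−ω_arm)  ⇒  104·ω_arm = 35  ⇒  ω_arm = 35/104
sun–planet mesh: 35·(1−35/104) = −17·(ω_p−ω_arm)  ⇒  ω_p−ω_arm = -2415/1768
ω_p = 35/104 − 2415/1768 = -35/34
exact speed ratio = -35/34

-35/34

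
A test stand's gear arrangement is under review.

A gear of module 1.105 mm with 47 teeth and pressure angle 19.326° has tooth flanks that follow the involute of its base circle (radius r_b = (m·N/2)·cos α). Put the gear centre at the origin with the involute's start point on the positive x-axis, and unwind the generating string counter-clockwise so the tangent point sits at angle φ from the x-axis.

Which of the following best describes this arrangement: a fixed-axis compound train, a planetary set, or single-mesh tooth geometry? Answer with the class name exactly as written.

recognized (one wheel, involute flank): single-mesh tooth geometry, m = 1.105, N = 47
classification: single-mesh tooth geometry

single-mesh tooth geometry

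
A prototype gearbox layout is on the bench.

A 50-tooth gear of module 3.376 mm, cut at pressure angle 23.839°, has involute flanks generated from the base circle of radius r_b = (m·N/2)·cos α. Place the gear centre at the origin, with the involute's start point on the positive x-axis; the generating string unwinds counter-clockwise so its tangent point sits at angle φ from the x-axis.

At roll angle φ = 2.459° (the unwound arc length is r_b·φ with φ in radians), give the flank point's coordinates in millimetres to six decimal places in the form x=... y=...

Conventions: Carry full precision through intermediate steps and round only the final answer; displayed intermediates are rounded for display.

x=77.270460 y=0.002034

recognized (one wheel, involute flank): single-mesh tooth geometry, m = 3.376, N = 50
pitch radius r_p = m·N/2 = 3.376·50/2 = 84.400000
base radius r_b = r_p·cos α = 84.400000·cos 23.839° = 77.199395
roll angle φ = 2.459° = 0.04291765 rad
x = r_b·(cos φ + φ·sin φ) = 77.270460
y = r_b·(sin φ − φ·cos φ) = 0.002034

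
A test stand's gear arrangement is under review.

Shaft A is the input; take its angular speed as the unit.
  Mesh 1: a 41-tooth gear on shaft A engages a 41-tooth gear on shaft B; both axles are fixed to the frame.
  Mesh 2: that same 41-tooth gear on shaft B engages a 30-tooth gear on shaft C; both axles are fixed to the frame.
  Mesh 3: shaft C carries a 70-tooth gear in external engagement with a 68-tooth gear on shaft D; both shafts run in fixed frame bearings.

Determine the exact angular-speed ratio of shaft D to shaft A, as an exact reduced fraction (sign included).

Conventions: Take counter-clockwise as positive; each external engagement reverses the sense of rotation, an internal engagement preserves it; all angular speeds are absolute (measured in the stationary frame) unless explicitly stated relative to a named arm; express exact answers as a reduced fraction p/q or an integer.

class = fixed-axis compound train [3 meshes; 3 ratios multiply, 3 sense flips]
mesh 1 [41T→41T]: running ratio 1, sense −
mesh 2 [41T→30T]: running ratio 41/30, sense +
mesh 3 [70T→68T]: running ratio 287/204, sense −
ω_out/ω_in = -287/204

-287/204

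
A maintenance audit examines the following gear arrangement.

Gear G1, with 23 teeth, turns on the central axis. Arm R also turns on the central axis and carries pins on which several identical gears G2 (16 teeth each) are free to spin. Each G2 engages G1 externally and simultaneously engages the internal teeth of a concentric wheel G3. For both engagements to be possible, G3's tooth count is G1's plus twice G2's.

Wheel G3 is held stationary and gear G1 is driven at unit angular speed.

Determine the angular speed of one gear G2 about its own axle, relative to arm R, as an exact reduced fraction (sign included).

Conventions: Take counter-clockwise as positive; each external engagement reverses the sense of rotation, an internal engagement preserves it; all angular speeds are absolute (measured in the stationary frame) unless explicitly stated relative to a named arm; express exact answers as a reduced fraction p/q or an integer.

-1265/1248

topology: planetary set — G1 23T / G2 16T / G3 55T, arm = carrier (Willis)
ring teeth: 23 + 2·16 = 55
23(ω_sun−ω_arm) = −55(ω_ring−ω_arm),  ω_ring = 0, ω_sun = 1
23(1−ω_arm) = −55(0−ω_arm)  ⇒  78·ω_arm = 23  ⇒  ω_arm = 23/78
sun–planet mesh: 23·(1−23/78) = −16·(ω_p−ω_arm)  ⇒  ω_p−ω_arm = -1265/1248
exact speed ratio = -1265/1248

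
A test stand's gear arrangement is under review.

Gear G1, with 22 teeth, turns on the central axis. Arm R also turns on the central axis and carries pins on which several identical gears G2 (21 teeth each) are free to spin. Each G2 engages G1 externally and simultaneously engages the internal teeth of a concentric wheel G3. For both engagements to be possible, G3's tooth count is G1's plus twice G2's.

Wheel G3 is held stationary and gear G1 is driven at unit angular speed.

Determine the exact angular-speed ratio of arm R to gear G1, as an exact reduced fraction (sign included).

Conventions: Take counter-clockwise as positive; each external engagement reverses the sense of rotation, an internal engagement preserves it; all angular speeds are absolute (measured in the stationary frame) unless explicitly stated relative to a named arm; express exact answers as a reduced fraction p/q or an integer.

class = planetary set [G3 = 22+2·21 = 64; Willis about the carrier]
ring teeth: 22 + 2·21 = 64
22(ω_sun−ω_arm) = −64(ω_ring−ω_arm),  ω_ring = 0, ω_sun = 1
22(1−ω_arm) = −64(0−ω_arm)  ⇒  86·ω_arm = 22  ⇒  ω_arm = 11/43
ω_out/ω_in = 11/43

11/43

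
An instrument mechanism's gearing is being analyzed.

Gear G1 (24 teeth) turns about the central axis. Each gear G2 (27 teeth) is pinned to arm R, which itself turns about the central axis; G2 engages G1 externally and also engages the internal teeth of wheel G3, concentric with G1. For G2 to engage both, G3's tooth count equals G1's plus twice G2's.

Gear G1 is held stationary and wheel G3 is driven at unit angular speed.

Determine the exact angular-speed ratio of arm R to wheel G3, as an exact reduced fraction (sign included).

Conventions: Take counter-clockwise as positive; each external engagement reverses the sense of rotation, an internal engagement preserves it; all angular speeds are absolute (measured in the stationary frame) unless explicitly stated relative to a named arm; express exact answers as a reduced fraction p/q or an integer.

planetary set (24T centre, 27T on arm, 78T internal) — Willis relation
ring teeth: 24 + 2·27 = 78
24(ω_sun−ω_arm) = −78(ω_ring−ω_arm),  ω_sun = 0, ω_ring = 1
24(0−ω_arm) = −78(1−ω_arm)  ⇒  102·ω_arm = 78  ⇒  ω_arm = 13/17
ω_out/ω_in = 13/17

13/17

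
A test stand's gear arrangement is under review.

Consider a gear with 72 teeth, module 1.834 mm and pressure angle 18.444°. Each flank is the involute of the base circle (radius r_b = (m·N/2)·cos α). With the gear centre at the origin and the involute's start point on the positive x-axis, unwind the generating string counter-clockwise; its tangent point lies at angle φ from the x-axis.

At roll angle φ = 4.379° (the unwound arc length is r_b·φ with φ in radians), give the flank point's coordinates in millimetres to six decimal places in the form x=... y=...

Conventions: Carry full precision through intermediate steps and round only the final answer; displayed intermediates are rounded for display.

x=62.815226 y=0.009315

single-mesh involute tooth geometry (72T wheel at module 1.834)
pitch radius r_p = m·N/2 = 1.834·72/2 = 66.024000
base radius r_b = r_p·cos α = 66.024000·cos 18.444° = 62.632567
roll angle φ = 4.379° = 0.07642797 rad
x = r_b·(cos φ + φ·sin φ) = 62.815226
y = r_b·(sin φ − φ·cos φ) = 0.009315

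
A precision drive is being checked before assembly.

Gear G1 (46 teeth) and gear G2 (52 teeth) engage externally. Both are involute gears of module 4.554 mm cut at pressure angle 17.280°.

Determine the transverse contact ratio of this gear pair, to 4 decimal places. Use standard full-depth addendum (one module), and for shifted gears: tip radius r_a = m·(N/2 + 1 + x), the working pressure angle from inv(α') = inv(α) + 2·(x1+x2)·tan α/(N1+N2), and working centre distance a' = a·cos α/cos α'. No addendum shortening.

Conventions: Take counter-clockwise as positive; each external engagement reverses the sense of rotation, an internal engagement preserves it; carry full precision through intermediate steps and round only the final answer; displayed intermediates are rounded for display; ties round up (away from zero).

1.9125

topology: single-mesh involute geometry — m = 4.554, 46T/52T pair
base radii: r_b1 = 100.014422, r_b2 = 113.059782
tip radii: r_a1 = 109.296000, r_a2 = 122.958000
no profile shift: α' = α, a' = a
action lengths: √(r_a1²−r_b1²) = 44.076422, √(r_a2²−r_b2²) = 48.333793
base pitch p_b = π·m·cos α = 13.661068
CR = (44.076422 + 48.333793 − 223.146000·sin 17.28000°)/13.661068 = 1.912484
contact ratio ≈ 1.9125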